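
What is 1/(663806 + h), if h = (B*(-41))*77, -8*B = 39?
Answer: 8/5433571 ≈ 1.4723e-6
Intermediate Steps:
B = -39/8 (B = -⅛*39 = -39/8 ≈ -4.8750)
h = 123123/8 (h = -39/8*(-41)*77 = (1599/8)*77 = 123123/8 ≈ 15390.)
1/(663806 + h) = 1/(663806 + 123123/8) = 1/(5433571/8) = 8/5433571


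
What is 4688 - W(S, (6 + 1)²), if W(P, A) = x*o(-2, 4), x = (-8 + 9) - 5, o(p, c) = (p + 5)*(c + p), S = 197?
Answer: 4712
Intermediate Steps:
o(p, c) = (5 + p)*(c + p)
x = -4 (x = 1 - 5 = -4)
W(P, A) = -24 (W(P, A) = -4*((-2)² + 5*4 + 5*(-2) + 4*(-2)) = -4*(4 + 20 - 10 - 8) = -4*6 = -24)
4688 - W(S, (6 + 1)²) = 4688 - 1*(-24) = 4688 + 24 = 4712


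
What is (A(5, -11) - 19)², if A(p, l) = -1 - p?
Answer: 625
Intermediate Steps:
(A(5, -11) - 19)² = ((-1 - 1*5) - 19)² = ((-1 - 5) - 19)² = (-6 - 19)² = (-25)² = 625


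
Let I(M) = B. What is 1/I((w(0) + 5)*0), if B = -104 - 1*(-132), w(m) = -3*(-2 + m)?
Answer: 1/28 ≈ 0.035714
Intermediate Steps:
w(m) = 6 - 3*m
B = 28 (B = -104 + 132 = 28)
I(M) = 28
1/I((w(0) + 5)*0) = 1/28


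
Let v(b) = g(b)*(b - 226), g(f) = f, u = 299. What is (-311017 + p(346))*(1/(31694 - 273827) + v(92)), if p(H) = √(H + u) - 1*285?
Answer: 929241334093750/242133 - 2985015625*√645/242133 ≈ 3.8374e+9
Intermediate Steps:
v(b) = b*(-226 + b) (v(b) = b*(b - 226) = b*(-226 + b))
p(H) = -285 + √(299 + H) (p(H) = √(H + 299) - 1*285 = √(299 + H) - 285 = -285 + √(299 + H))
(-311017 + p(346))*(1/(31694 - 273827) + v(92)) = (-311017 + (-285 + √(299 + 346)))*(1/(31694 - 273827) + 92*(-226 + 92)) = (-311017 + (-285 + √645))*(1/(-242133) + 92*(-134)) = (-311302 + √645)*(-1/242133 - 12328) = (-311302 + √645)*(-2985015625/242133) = 929241334093750/242133 - 2985015625*√645/242133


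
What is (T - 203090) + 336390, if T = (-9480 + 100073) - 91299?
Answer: 132594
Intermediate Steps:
T = -706 (T = 90593 - 91299 = -706)
(T - 203090) + 336390 = (-706 - 203090) + 336390 = -203796 + 336390 = 132594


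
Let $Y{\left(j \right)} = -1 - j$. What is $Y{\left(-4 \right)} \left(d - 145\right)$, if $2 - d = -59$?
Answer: $-252$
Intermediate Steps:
$d = 61$ ($d = 2 - -59 = 2 + 59 = 61$)
$Y{\left(-4 \right)} \left(d - 145\right) = \left(-1 - -4\right) \left(61 - 145\right) = \left(-1 + 4\right) \left(-84\right) = 3 \left(-84\right) = -252$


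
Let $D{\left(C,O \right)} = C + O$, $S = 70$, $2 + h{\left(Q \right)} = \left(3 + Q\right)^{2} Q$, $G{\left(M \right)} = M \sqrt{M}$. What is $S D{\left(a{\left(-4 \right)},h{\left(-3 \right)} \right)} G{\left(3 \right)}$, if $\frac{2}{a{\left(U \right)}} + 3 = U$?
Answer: $- 480 \sqrt{3} \approx -831.38$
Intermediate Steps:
$G{\left(M \right)} = M^{\frac{3}{2}}$
$a{\left(U \right)} = \frac{2}{-3 + U}$
$h{\left(Q \right)} = -2 + Q \left(3 + Q\right)^{2}$ ($h{\left(Q \right)} = -2 + \left(3 + Q\right)^{2} Q = -2 + Q \left(3 + Q\right)^{2}$)
$S D{\left(a{\left(-4 \right)},h{\left(-3 \right)} \right)} G{\left(3 \right)} = 70 \left(\frac{2}{-3 - 4} - \left(2 + 3 \left(3 - 3\right)^{2}\right)\right) 3^{\frac{3}{2}} = 70 \left(\frac{2}{-7} - \left(2 + 3 \cdot 0^{2}\right)\right) 3 \sqrt{3} = 70 \left(2 \left(- \frac{1}{7}\right) - 2\right) 3 \sqrt{3} = 70 \left(- \frac{2}{7} + \left(-2 + 0\right)\right) 3 \sqrt{3} = 70 \left(- \frac{2}{7} - 2\right) 3 \sqrt{3} = 70 \left(- \frac{16}{7}\right) 3 \sqrt{3} = - 160 \cdot 3 \sqrt{3} = - 480 \sqrt{3}$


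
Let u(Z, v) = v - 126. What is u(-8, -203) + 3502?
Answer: 3173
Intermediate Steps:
u(Z, v) = -126 + v
u(-8, -203) + 3502 = (-126 - 203) + 3502 = -329 + 3502 = 3173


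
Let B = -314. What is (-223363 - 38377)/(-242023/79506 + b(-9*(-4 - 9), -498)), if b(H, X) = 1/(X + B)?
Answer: 1206974225520/14043013 ≈ 85948.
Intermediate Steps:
b(H, X) = 1/(-314 + X) (b(H, X) = 1/(X - 314) = 1/(-314 + X))
(-223363 - 38377)/(-242023/79506 + b(-9*(-4 - 9), -498)) = (-223363 - 38377)/(-242023/79506 + 1/(-314 - 498)) = -261740/(-242023*1/79506 + 1/(-812)) = -261740/(-242023/79506 - 1/812) = -261740/(-14043013/4611348) = -261740*(-4611348/14043013) = 1206974225520/14043013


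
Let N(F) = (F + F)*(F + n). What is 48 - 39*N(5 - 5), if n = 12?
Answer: 48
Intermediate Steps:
N(F) = 2*F*(12 + F) (N(F) = (F + F)*(F + 12) = (2*F)*(12 + F) = 2*F*(12 + F))
48 - 39*N(5 - 5) = 48 - 78*(5 - 5)*(12 + (5 - 5)) = 48 - 78*0*(12 + 0) = 48 - 78*0*12 = 48 - 39*0 = 48 + 0 = 48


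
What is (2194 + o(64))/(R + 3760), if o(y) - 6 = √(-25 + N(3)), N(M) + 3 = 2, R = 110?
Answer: 220/387 + I*√26/3870 ≈ 0.56848 + 0.0013176*I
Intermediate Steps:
N(M) = -1 (N(M) = -3 + 2 = -1)
o(y) = 6 + I*√26 (o(y) = 6 + √(-25 - 1) = 6 + √(-26) = 6 + I*√26)
(2194 + o(64))/(R + 3760) = (2194 + (6 + I*√26))/(110 + 3760) = (2200 + I*√26)/3870 = (2200 + I*√26)*(1/3870) = 220/387 + I*√26/3870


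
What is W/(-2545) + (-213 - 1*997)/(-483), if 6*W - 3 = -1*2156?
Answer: 2168511/819490 ≈ 2.6462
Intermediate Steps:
W = -2153/6 (W = 1/2 + (-1*2156)/6 = 1/2 + (1/6)*(-2156) = 1/2 - 1078/3 = -2153/6 ≈ -358.83)
W/(-2545) + (-213 - 1*997)/(-483) = -2153/6/(-2545) + (-213 - 1*997)/(-483) = -2153/6*(-1/2545) + (-213 - 997)*(-1/483) = 2153/15270 - 1210*(-1/483) = 2153/15270 + 1210/483 = 2168511/819490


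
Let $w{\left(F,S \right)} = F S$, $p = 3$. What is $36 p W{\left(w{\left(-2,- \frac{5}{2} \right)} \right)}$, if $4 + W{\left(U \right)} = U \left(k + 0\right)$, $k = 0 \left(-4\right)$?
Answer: $-432$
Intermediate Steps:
$k = 0$
$W{\left(U \right)} = -4$ ($W{\left(U \right)} = -4 + U \left(0 + 0\right) = -4 + U 0 = -4 + 0 = -4$)
$36 p W{\left(w{\left(-2,- \frac{5}{2} \right)} \right)} = 36 \cdot 3 \left(-4\right) = 108 \left(-4\right) = -432$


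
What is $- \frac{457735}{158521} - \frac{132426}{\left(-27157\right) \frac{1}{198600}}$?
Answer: $\frac{4169058735766205}{4304954797} \approx 9.6843 \cdot 10^{5}$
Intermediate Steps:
$- \frac{457735}{158521} - \frac{132426}{\left(-27157\right) \frac{1}{198600}} = \left(-457735\right) \frac{1}{158521} - \frac{132426}{\left(-27157\right) \frac{1}{198600}} = - \frac{457735}{158521} - \frac{132426}{- \frac{27157}{198600}} = - \frac{457735}{158521} - - \frac{26299803600}{27157} = - \frac{457735}{158521} + \frac{26299803600}{27157} = \frac{4169058735766205}{4304954797}$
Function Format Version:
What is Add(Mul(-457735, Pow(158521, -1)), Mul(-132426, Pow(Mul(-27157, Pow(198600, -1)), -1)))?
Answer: Rational(4169058735766205, 4304954797) ≈ 9.6843e+5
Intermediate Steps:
Add(Mul(-457735, Pow(158521, -1)), Mul(-132426, Pow(Mul(-27157, Pow(198600, -1)), -1))) = Add(Mul(-457735, Rational(1, 158521)), Mul(-132426, Pow(Mul(-27157, Rational(1, 198600)), -1))) = Add(Rational(-457735, 158521), Mul(-132426, Pow(Rational(-27157, 198600), -1))) = Add(Rational(-457735, 158521), Mul(-132426, Rational(-198600, 27157))) = Add(Rational(-457735, 158521), Rational(26299803600, 27157)) = Rational(4169058735766205, 4304954797)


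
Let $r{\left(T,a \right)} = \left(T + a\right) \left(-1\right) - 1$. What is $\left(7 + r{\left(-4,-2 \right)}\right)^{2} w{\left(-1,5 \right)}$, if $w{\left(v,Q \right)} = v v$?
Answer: $144$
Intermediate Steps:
$w{\left(v,Q \right)} = v^{2}$
$r{\left(T,a \right)} = -1 - T - a$ ($r{\left(T,a \right)} = \left(- T - a\right) - 1 = -1 - T - a$)
$\left(7 + r{\left(-4,-2 \right)}\right)^{2} w{\left(-1,5 \right)} = \left(7 - -5\right)^{2} \left(-1\right)^{2} = \left(7 + \left(-1 + 4 + 2\right)\right)^{2} \cdot 1 = \left(7 + 5\right)^{2} \cdot 1 = 12^{2} \cdot 1 = 144 \cdot 1 = 144$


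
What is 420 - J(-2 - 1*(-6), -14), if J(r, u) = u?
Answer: 434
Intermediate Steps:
420 - J(-2 - 1*(-6), -14) = 420 - 1*(-14) = 420 + 14 = 434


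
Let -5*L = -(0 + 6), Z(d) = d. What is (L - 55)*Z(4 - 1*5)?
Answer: 269/5 ≈ 53.800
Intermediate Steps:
L = 6/5 (L = -(-1)*(0 + 6)/5 = -(-1)*6/5 = -⅕*(-6) = 6/5 ≈ 1.2000)
(L - 55)*Z(4 - 1*5) = (6/5 - 55)*(4 - 1*5) = -269*(4 - 5)/5 = -269/5*(-1) = 269/5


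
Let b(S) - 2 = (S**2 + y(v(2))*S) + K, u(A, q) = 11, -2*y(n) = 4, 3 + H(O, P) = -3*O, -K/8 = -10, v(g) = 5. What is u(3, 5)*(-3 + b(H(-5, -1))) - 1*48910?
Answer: -46721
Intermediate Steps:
K = 80 (K = -8*(-10) = 80)
H(O, P) = -3 - 3*O
y(n) = -2 (y(n) = -1/2*4 = -2)
b(S) = 82 + S**2 - 2*S (b(S) = 2 + ((S**2 - 2*S) + 80) = 2 + (80 + S**2 - 2*S) = 82 + S**2 - 2*S)
u(3, 5)*(-3 + b(H(-5, -1))) - 1*48910 = 11*(-3 + (82 + (-3 - 3*(-5))**2 - 2*(-3 - 3*(-5)))) - 1*48910 = 11*(-3 + (82 + (-3 + 15)**2 - 2*(-3 + 15))) - 48910 = 11*(-3 + (82 + 12**2 - 2*12)) - 48910 = 11*(-3 + (82 + 144 - 24)) - 48910 = 11*(-3 + 202) - 48910 = 11*199 - 48910 = 2189 - 48910 = -46721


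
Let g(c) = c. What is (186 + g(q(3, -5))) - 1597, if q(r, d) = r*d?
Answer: -1426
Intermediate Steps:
q(r, d) = d*r
(186 + g(q(3, -5))) - 1597 = (186 - 5*3) - 1597 = (186 - 15) - 1597 = 171 - 1597 = -1426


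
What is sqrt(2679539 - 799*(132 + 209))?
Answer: 2*sqrt(601770) ≈ 1551.5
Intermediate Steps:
sqrt(2679539 - 799*(132 + 209)) = sqrt(2679539 - 799*341) = sqrt(2679539 - 272459) = sqrt(2407080) = 2*sqrt(601770)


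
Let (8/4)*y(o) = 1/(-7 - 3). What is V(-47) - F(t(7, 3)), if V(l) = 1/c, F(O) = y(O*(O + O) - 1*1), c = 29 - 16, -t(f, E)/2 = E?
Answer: 33/260 ≈ 0.12692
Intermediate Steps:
t(f, E) = -2*E
c = 13
y(o) = -1/20 (y(o) = 1/(2*(-7 - 3)) = (½)/(-10) = (½)*(-⅒) = -1/20)
F(O) = -1/20
V(l) = 1/13
V(-47) - F(t(7, 3)) = 1/13 - 1*(-1/20) = 1/13 + 1/20 = 33/260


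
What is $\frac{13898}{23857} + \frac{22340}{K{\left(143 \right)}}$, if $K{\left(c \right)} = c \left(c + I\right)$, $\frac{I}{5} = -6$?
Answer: $\frac{757543162}{385505263} \approx 1.9651$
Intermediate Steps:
$I = -30$ ($I = 5 \left(-6\right) = -30$)
$K{\left(c \right)} = c \left(-30 + c\right)$ ($K{\left(c \right)} = c \left(c - 30\right) = c \left(-30 + c\right)$)
$\frac{13898}{23857} + \frac{22340}{K{\left(143 \right)}} = \frac{13898}{23857} + \frac{22340}{143 \left(-30 + 143\right)} = 13898 \cdot \frac{1}{23857} + \frac{22340}{143 \cdot 113} = \frac{13898}{23857} + \frac{22340}{16159} = \frac{757543162}{385505263}$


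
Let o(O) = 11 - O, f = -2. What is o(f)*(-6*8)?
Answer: -624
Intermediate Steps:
o(f)*(-6*8) = (11 - 1*(-2))*(-6*8) = (11 + 2)*(-48) = 13*(-48) = -624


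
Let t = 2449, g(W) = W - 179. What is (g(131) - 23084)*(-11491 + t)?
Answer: 209159544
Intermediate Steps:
g(W) = -179 + W
(g(131) - 23084)*(-11491 + t) = ((-179 + 131) - 23084)*(-11491 + 2449) = (-48 - 23084)*(-9042) = -23132*(-9042) = 209159544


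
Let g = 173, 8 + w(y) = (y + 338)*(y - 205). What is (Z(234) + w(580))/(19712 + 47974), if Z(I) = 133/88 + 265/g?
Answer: 5240786537/1030451664 ≈ 5.0859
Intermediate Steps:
w(y) = -8 + (-205 + y)*(338 + y) (w(y) = -8 + (y + 338)*(y - 205) = -8 + (338 + y)*(-205 + y) = -8 + (-205 + y)*(338 + y))
Z(I) = 46329/15224 (Z(I) = 133/88 + 265/173 = 46329/15224)
(Z(234) + w(580))/(19712 + 47974) = (46329/15224 + (-69298 + 580**2 + 133*580))/(19712 + 47974) = (46329/15224 + (-69298 + 336400 + 77140))/67686 = (46329/15224 + 344242)*(1/67686) = (5240786537/15224)*(1/67686) = 5240786537/1030451664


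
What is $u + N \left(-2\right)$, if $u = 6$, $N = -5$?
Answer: $16$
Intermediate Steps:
$u + N \left(-2\right) = 6 - -10 = 6 + 10 = 16$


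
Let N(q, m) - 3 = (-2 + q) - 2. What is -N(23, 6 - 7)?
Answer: -22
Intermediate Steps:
N(q, m) = -1 + q (N(q, m) = 3 + ((-2 + q) - 2) = 3 + (-4 + q) = -1 + q)
-N(23, 6 - 7) = -(-1 + 23) = -1*22 = -22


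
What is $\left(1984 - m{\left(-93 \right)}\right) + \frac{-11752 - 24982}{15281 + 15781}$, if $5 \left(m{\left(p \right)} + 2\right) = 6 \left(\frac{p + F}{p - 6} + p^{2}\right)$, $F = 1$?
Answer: $- \frac{2390378159}{284735} \approx -8395.1$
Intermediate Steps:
$m{\left(p \right)} = -2 + \frac{6 p^{2}}{5} + \frac{6 \left(1 + p\right)}{5 \left(-6 + p\right)}$ ($m{\left(p \right)} = -2 + \frac{6 \left(\frac{p + 1}{p - 6} + p^{2}\right)}{5} = -2 + \frac{6 \left(\frac{1 + p}{-6 + p} + p^{2}\right)}{5} = -2 + \frac{6 \left(p^{2} + \frac{1 + p}{-6 + p}\right)}{5} = -2 + \frac{6 p^{2} + \frac{6 \left(1 + p\right)}{-6 + p}}{5} = -2 + \left(\frac{6 p^{2}}{5} + \frac{6 \left(1 + p\right)}{5 \left(-6 + p\right)}\right) = -2 + \frac{6 p^{2}}{5} + \frac{6 \left(1 + p\right)}{5 \left(-6 + p\right)}$)
$\left(1984 - m{\left(-93 \right)}\right) + \frac{-11752 - 24982}{15281 + 15781} = \left(1984 - \frac{2 \left(33 - 18 \left(-93\right)^{2} - -186 + 3 \left(-93\right)^{3}\right)}{5 \left(-6 - 93\right)}\right) + \frac{-11752 - 24982}{15281 + 15781} = \left(1984 - \frac{2 \left(33 - 155682 + 186 + 3 \left(-804357\right)\right)}{5 \left(-99\right)}\right) - \frac{36734}{31062} = \left(1984 - \frac{2}{5} \left(- \frac{1}{99}\right) \left(33 - 155682 + 186 - 2413071\right)\right) - \frac{18367}{15531} = \left(1984 - \frac{2}{5} \left(- \frac{1}{99}\right) \left(-2568534\right)\right) - \frac{18367}{15531} = \left(1984 - \frac{1712356}{165}\right) - \frac{18367}{15531} = - \frac{1384996}{165} - \frac{18367}{15531} = - \frac{2390378159}{284735}$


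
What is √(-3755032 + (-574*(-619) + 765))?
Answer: I*√3398961 ≈ 1843.6*I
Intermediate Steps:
√(-3755032 + (-574*(-619) + 765)) = √(-3755032 + (355306 + 765)) = √(-3755032 + 356071) = √(-3398961) = I*√3398961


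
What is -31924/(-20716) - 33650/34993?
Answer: 105005783/181228747 ≈ 0.57941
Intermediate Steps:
-31924/(-20716) - 33650/34993 = -31924*(-1/20716) - 33650*1/34993 = 7981/5179 - 33650/34993 = 105005783/181228747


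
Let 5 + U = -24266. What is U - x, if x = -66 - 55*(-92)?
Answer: -29265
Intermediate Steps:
x = 4994 (x = -66 + 5060 = 4994)
U = -24271 (U = -5 - 24266 = -24271)
U - x = -24271 - 1*4994 = -24271 - 4994 = -29265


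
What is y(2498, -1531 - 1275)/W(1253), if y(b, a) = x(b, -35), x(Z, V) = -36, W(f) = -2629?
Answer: 36/2629 ≈ 0.013693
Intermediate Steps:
y(b, a) = -36
y(2498, -1531 - 1275)/W(1253) = -36/(-2629) = -36*(-1/2629) = 36/2629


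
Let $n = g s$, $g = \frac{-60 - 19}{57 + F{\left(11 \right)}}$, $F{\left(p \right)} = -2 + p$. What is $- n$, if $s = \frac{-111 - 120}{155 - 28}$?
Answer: $- \frac{553}{254} \approx -2.1772$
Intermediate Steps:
$s = - \frac{231}{127}$ ($s = \frac{-111 - 120}{127} = \left(-111 - 120\right) \frac{1}{127} = \left(-231\right) \frac{1}{127} = - \frac{231}{127} \approx -1.8189$)
$g = - \frac{79}{66}$ ($g = \frac{-60 - 19}{57 + \left(-2 + 11\right)} = - \frac{79}{57 + 9} = - \frac{79}{66} \approx -1.197$)
$n = \frac{553}{254}$ ($n = \left(- \frac{79}{66}\right) \left(- \frac{231}{127}\right) = \frac{553}{254} \approx 2.1772$)
$- n = \left(-1\right) \frac{553}{254} = - \frac{553}{254}$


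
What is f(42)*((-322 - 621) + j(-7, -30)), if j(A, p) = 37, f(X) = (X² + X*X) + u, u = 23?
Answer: -3217206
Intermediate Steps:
f(X) = 23 + 2*X² (f(X) = (X² + X*X) + 23 = (X² + X²) + 23 = 2*X² + 23 = 23 + 2*X²)
f(42)*((-322 - 621) + j(-7, -30)) = (23 + 2*42²)*((-322 - 621) + 37) = (23 + 2*1764)*(-943 + 37) = (23 + 3528)*(-906) = 3551*(-906) = -3217206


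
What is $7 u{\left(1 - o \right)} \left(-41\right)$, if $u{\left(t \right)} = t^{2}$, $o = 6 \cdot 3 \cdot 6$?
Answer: $-3285863$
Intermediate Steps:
$o = 108$ ($o = 18 \cdot 6 = 108$)
$7 u{\left(1 - o \right)} \left(-41\right) = 7 \left(1 - 108\right)^{2} \left(-41\right) = 7 \left(-107\right)^{2} \left(-41\right) = 7 \cdot 11449 \left(-41\right) = 80143 \left(-41\right) = -3285863$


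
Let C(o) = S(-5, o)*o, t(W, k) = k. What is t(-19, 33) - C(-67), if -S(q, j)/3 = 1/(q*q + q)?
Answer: 459/20 ≈ 22.950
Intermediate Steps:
S(q, j) = -3/(q + q²) (S(q, j) = -3/(q*q + q) = -3/(q² + q) = -3/(q + q²))
C(o) = -3*o/20 (C(o) = (-3/(-5*(1 - 5)))*o = (-3*(-⅕)/(-4))*o = (-3*(-⅕)*(-¼))*o = -3*o/20)
t(-19, 33) - C(-67) = 33 - (-3)*(-67)/20 = 33 - 1*201/20 = 33 - 201/20 = 459/20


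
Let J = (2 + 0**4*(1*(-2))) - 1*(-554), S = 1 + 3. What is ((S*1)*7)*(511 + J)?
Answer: 29876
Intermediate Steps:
S = 4
J = 556 (J = (2 + 0*(-2)) + 554 = (2 + 0) + 554 = 2 + 554 = 556)
((S*1)*7)*(511 + J) = ((4*1)*7)*(511 + 556) = (4*7)*1067 = 28*1067 = 29876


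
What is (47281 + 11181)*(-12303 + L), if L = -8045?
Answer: -1189584776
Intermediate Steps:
(47281 + 11181)*(-12303 + L) = (47281 + 11181)*(-12303 - 8045) = 58462*(-20348) = -1189584776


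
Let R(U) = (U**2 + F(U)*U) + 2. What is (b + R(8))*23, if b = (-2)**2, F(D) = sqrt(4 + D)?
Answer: 1610 + 368*sqrt(3) ≈ 2247.4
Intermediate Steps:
b = 4
R(U) = 2 + U**2 + U*sqrt(4 + U) (R(U) = (U**2 + sqrt(4 + U)*U) + 2 = (U**2 + U*sqrt(4 + U)) + 2 = 2 + U**2 + U*sqrt(4 + U))
(b + R(8))*23 = (4 + (2 + 8**2 + 8*sqrt(4 + 8)))*23 = (4 + (2 + 64 + 8*sqrt(12)))*23 = (4 + (2 + 64 + 8*(2*sqrt(3))))*23 = (4 + (2 + 64 + 16*sqrt(3)))*23 = (4 + (66 + 16*sqrt(3)))*23 = (70 + 16*sqrt(3))*23 = 1610 + 368*sqrt(3)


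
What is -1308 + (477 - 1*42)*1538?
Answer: 667722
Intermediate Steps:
-1308 + (477 - 1*42)*1538 = -1308 + (477 - 42)*1538 = -1308 + 435*1538 = -1308 + 669030 = 667722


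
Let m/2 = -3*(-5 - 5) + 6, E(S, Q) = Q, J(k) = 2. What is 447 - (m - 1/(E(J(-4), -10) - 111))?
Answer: 45374/121 ≈ 374.99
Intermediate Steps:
m = 72 (m = 2*(-3*(-5 - 5) + 6) = 2*(-3*(-10) + 6) = 2*(30 + 6) = 2*36 = 72)
447 - (m - 1/(E(J(-4), -10) - 111)) = 447 - (72 - 1/(-10 - 111)) = 447 - (72 - 1/(-121)) = 447 - (72 - 1*(-1/121)) = 447 - (72 + 1/121) = 447 - 1*8713/121 = 447 - 8713/121 = 45374/121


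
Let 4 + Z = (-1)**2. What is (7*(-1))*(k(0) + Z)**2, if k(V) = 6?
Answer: -63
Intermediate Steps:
Z = -3 (Z = -4 + (-1)**2 = -4 + 1 = -3)
(7*(-1))*(k(0) + Z)**2 = (7*(-1))*(6 - 3)**2 = -7*3**2 = -7*9 = -63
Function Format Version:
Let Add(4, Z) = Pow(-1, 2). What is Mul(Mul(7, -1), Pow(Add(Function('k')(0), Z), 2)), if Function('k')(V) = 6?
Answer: -63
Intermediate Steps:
Z = -3 (Z = Add(-4, Pow(-1, 2)) = Add(-4, 1) = -3)
Mul(Mul(7, -1), Pow(Add(Function('k')(0), Z), 2)) = Mul(Mul(7, -1), Pow(Add(6, -3), 2)) = Mul(-7, Pow(3, 2)) = Mul(-7, 9) = -63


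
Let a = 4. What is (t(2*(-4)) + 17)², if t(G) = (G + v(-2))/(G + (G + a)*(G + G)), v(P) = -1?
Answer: 889249/3136 ≈ 283.56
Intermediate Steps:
t(G) = (-1 + G)/(G + 2*G*(4 + G)) (t(G) = (G - 1)/(G + (G + 4)*(G + G)) = (-1 + G)/(G + (4 + G)*(2*G)) = (-1 + G)/(G + 2*G*(4 + G)))
(t(2*(-4)) + 17)² = ((-1 + 2*(-4))/(((2*(-4)))*(9 + 2*(2*(-4)))) + 17)² = ((-1 - 8)/((-8)*(9 + 2*(-8))) + 17)² = (-⅛*(-9)/(9 - 16) + 17)² = (-⅛*(-9)/(-7) + 17)² = (-⅛*(-⅐)*(-9) + 17)² = (-9/56 + 17)² = (943/56)² = 889249/3136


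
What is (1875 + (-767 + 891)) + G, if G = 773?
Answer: 2772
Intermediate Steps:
(1875 + (-767 + 891)) + G = (1875 + (-767 + 891)) + 773 = (1875 + 124) + 773 = 1999 + 773 = 2772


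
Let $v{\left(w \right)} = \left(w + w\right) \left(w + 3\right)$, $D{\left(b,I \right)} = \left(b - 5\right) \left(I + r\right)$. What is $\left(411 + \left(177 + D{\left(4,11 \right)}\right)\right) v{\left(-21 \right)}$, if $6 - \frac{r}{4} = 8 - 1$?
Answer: $439236$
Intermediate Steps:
$r = -4$ ($r = 24 - 4 \left(8 - 1\right) = 24 - 28 = -4$)
$D{\left(b,I \right)} = \left(-5 + b\right) \left(-4 + I\right)$ ($D{\left(b,I \right)} = \left(b - 5\right) \left(I - 4\right) = \left(-5 + b\right) \left(-4 + I\right)$)
$v{\left(w \right)} = 2 w \left(3 + w\right)$
$\left(411 + \left(177 + D{\left(4,11 \right)}\right)\right) v{\left(-21 \right)} = \left(411 + \left(177 + \left(20 - 55 - 16 + 11 \cdot 4\right)\right)\right) 2 \left(-21\right) \left(3 - 21\right) = \left(411 + \left(177 + \left(20 - 55 - 16 + 44\right)\right)\right) 2 \left(-21\right) \left(-18\right) = \left(411 + \left(177 - 7\right)\right) 756 = \left(411 + 170\right) 756 = 581 \cdot 756 = 439236$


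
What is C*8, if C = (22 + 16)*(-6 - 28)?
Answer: -10336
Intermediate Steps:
C = -1292 (C = 38*(-34) = -1292)
C*8 = -1292*8 = -10336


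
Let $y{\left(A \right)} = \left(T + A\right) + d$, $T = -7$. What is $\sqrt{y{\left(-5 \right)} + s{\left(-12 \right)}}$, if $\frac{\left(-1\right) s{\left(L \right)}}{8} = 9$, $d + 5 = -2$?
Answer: $i \sqrt{91} \approx 9.5394 i$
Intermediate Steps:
$d = -7$ ($d = -5 - 2 = -7$)
$s{\left(L \right)} = -72$ ($s{\left(L \right)} = \left(-8\right) 9 = -72$)
$y{\left(A \right)} = -14 + A$ ($y{\left(A \right)} = \left(-7 + A\right) - 7 = -14 + A$)
$\sqrt{y{\left(-5 \right)} + s{\left(-12 \right)}} = \sqrt{\left(-14 - 5\right) - 72} = \sqrt{-19 - 72} = \sqrt{-91} = i \sqrt{91}$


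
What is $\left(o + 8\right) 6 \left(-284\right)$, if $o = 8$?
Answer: $-27264$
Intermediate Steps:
$\left(o + 8\right) 6 \left(-284\right) = \left(8 + 8\right) 6 \left(-284\right) = 16 \cdot 6 \left(-284\right) = 96 \left(-284\right) = -27264$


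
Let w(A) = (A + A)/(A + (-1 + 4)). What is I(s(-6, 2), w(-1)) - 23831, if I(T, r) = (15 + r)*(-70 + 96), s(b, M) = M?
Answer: -23467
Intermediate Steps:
w(A) = 2*A/(3 + A) (w(A) = (2*A)/(A + 3) = (2*A)/(3 + A) = 2*A/(3 + A))
I(T, r) = 390 + 26*r (I(T, r) = (15 + r)*26 = 390 + 26*r)
I(s(-6, 2), w(-1)) - 23831 = (390 + 26*(2*(-1)/(3 - 1))) - 23831 = (390 + 26*(2*(-1)/2)) - 23831 = (390 + 26*(2*(-1)*(½))) - 23831 = (390 + 26*(-1)) - 23831 = (390 - 26) - 23831 = 364 - 23831 = -23467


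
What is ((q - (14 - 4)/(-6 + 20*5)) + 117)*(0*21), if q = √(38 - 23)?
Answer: 0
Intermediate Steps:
q = √15 ≈ 3.8730
((q - (14 - 4)/(-6 + 20*5)) + 117)*(0*21) = ((√15 - (14 - 4)/(-6 + 20*5)) + 117)*(0*21) = ((√15 - 10/(-6 + 100)) + 117)*0 = ((√15 - 10/94) + 117)*0 = ((√15 - 1*5/47) + 117)*0 = ((√15 - 5/47) + 117)*0 = ((-5/47 + √15) + 117)*0 = (5494/47 + √15)*0 = 0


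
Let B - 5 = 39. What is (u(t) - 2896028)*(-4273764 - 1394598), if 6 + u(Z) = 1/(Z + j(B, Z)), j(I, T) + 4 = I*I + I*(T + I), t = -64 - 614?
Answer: 31239208552619007/1903 ≈ 1.6416e+13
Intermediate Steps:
B = 44 (B = 5 + 39 = 44)
t = -678
j(I, T) = -4 + I² + I*(I + T) (j(I, T) = -4 + (I*I + I*(T + I)) = -4 + (I² + I*(I + T)) = -4 + I² + I*(I + T))
u(Z) = -6 + 1/(3868 + 45*Z) (u(Z) = -6 + 1/(Z + (-4 + 2*44² + 44*Z)) = -6 + 1/(Z + (-4 + 2*1936 + 44*Z)) = -6 + 1/(Z + (-4 + 3872 + 44*Z)) = -6 + 1/(Z + (3868 + 44*Z)) = -6 + 1/(3868 + 45*Z))
(u(t) - 2896028)*(-4273764 - 1394598) = ((-23207 - 270*(-678))/(3868 + 45*(-678)) - 2896028)*(-4273764 - 1394598) = ((-23207 + 183060)/(3868 - 30510) - 2896028)*(-5668362) = (159853/(-26642) - 2896028)*(-5668362) = (-1/26642*159853 - 2896028)*(-5668362) = (-159853/26642 - 2896028)*(-5668362) = -77156137829/26642*(-5668362) = 31239208552619007/1903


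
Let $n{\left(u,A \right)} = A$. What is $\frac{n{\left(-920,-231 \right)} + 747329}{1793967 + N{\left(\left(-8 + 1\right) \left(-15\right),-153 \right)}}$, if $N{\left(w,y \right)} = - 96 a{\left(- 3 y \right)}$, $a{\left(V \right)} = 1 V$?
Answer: $\frac{747098}{1749903} \approx 0.42694$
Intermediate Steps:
$a{\left(V \right)} = V$
$N{\left(w,y \right)} = 288 y$ ($N{\left(w,y \right)} = - 96 \left(- 3 y\right) = 288 y$)
$\frac{n{\left(-920,-231 \right)} + 747329}{1793967 + N{\left(\left(-8 + 1\right) \left(-15\right),-153 \right)}} = \frac{-231 + 747329}{1793967 + 288 \left(-153\right)} = \frac{747098}{1793967 - 44064} = \frac{747098}{1749903}$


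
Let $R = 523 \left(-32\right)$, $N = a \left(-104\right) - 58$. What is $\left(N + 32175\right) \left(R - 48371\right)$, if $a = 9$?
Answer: $-2030101367$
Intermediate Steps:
$N = -994$ ($N = 9 \left(-104\right) - 58 = -936 - 58 = -994$)
$R = -16736$
$\left(N + 32175\right) \left(R - 48371\right) = \left(-994 + 32175\right) \left(-16736 - 48371\right) = 31181 \left(-65107\right) = -2030101367$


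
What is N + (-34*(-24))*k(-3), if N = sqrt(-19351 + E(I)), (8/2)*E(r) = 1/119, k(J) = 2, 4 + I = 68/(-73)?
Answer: 1632 + 5*I*sqrt(43844717)/238 ≈ 1632.0 + 139.11*I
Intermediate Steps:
I = -360/73 (I = -4 + 68/(-73) = -4 + 68*(-1/73) = -4 - 68/73 = -360/73 ≈ -4.9315)
E(r) = 1/476 (E(r) = (1/4)/119 = (1/4)*(1/119) = 1/476)
N = 5*I*sqrt(43844717)/238 (N = sqrt(-19351 + 1/476) = sqrt(-9211075/476) = 5*I*sqrt(43844717)/238 ≈ 139.11*I)
N + (-34*(-24))*k(-3) = 5*I*sqrt(43844717)/238 - 34*(-24)*2 = 5*I*sqrt(43844717)/238 + 816*2 = 5*I*sqrt(43844717)/238 + 1632 = 1632 + 5*I*sqrt(43844717)/238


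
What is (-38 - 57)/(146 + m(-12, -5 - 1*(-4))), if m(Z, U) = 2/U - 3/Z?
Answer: -380/577 ≈ -0.65858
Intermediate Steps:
m(Z, U) = -3/Z + 2/U
(-38 - 57)/(146 + m(-12, -5 - 1*(-4))) = (-38 - 57)/(146 + (-3/(-12) + 2/(-5 - 1*(-4)))) = -95/(146 + (-3*(-1/12) + 2/(-5 + 4))) = -95/(146 + (¼ + 2/(-1))) = -95/(146 + (¼ + 2*(-1))) = -95/(146 + (¼ - 2)) = -95/(146 - 7/4) = -95/(577/4) = (4/577)*(-95) = -380/577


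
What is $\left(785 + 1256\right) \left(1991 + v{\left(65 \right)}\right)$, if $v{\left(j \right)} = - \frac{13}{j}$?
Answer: $\frac{20316114}{5} \approx 4.0632 \cdot 10^{6}$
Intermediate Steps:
$\left(785 + 1256\right) \left(1991 + v{\left(65 \right)}\right) = \left(785 + 1256\right) \left(1991 - \frac{13}{65}\right) = 2041 \left(1991 - \frac{1}{5}\right) = 2041 \cdot \frac{9954}{5} = \frac{20316114}{5}$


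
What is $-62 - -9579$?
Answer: $9517$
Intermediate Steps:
$-62 - -9579 = -62 + 9579 = 9517$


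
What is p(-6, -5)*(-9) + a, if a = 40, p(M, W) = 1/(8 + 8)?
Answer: 631/16 ≈ 39.438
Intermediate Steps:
p(M, W) = 1/16
p(-6, -5)*(-9) + a = (1/16)*(-9) + 40 = -9/16 + 40 = 631/16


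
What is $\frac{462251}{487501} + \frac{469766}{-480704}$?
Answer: $- \frac{486106433}{16738834336} \approx -0.029041$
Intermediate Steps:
$\frac{462251}{487501} + \frac{469766}{-480704} = 462251 \cdot \frac{1}{487501} + 469766 \left(- \frac{1}{480704}\right) = \frac{462251}{487501} - \frac{234883}{240352} = - \frac{486106433}{16738834336}$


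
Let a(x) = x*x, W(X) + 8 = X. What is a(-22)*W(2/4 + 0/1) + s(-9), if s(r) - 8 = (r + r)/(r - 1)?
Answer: -18101/5 ≈ -3620.2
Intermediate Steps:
W(X) = -8 + X
s(r) = 8 + 2*r/(-1 + r) (s(r) = 8 + (r + r)/(r - 1) = 8 + (2*r)/(-1 + r) = 8 + 2*r/(-1 + r))
a(x) = x²
a(-22)*W(2/4 + 0/1) + s(-9) = (-22)²*(-8 + (2/4 + 0/1)) + 2*(-4 + 5*(-9))/(-1 - 9) = 484*(-8 + (2*(¼) + 0*1)) + 2*(-4 - 45)/(-10) = 484*(-8 + (½ + 0)) + 2*(-⅒)*(-49) = 484*(-8 + ½) + 49/5 = 484*(-15/2) + 49/5 = -3630 + 49/5 = -18101/5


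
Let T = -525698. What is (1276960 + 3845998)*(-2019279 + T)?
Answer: -13037810281966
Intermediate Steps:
(1276960 + 3845998)*(-2019279 + T) = (1276960 + 3845998)*(-2019279 - 525698) = 5122958*(-2544977) = -13037810281966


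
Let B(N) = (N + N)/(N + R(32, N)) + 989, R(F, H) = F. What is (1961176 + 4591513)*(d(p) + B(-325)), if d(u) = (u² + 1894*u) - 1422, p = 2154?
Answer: 16739863891357893/293 ≈ 5.7133e+13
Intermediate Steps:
d(u) = -1422 + u² + 1894*u
B(N) = 989 + 2*N/(32 + N) (B(N) = (N + N)/(N + 32) + 989 = (2*N)/(32 + N) + 989 = 2*N/(32 + N) + 989 = 989 + 2*N/(32 + N))
(1961176 + 4591513)*(d(p) + B(-325)) = (1961176 + 4591513)*((-1422 + 2154² + 1894*2154) + (31648 + 991*(-325))/(32 - 325)) = 6552689*((-1422 + 4639716 + 4079676) + (31648 - 322075)/(-293)) = 6552689*(8717970 - 1/293*(-290427)) = 6552689*(8717970 + 290427/293) = 6552689*(2554655637/293) = 16739863891357893/293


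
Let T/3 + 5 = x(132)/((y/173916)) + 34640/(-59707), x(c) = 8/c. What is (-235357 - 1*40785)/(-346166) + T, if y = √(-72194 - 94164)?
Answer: -164756980378/10334266681 - 173916*I*√166358/914969 ≈ -15.943 - 77.527*I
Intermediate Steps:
y = I*√166358 (y = √(-166358) = I*√166358 ≈ 407.87*I)
T = -999525/59707 - 173916*I*√166358/914969 (T = -15 + 3*((8/132)/(((I*√166358)/173916)) + 34640/(-59707)) = -15 + 3*((8*(1/132))/(((I*√166358)*(1/173916))) + 34640*(-1/59707)) = -15 + 3*(2/(33*((I*√166358/173916))) - 34640/59707) = -15 + 3*(2*(-86958*I*√166358/83179)/33 - 34640/59707) = -15 + 3*(-57972*I*√166358/914969 - 34640/59707) = -15 + 3*(-34640/59707 - 57972*I*√166358/914969) = -15 + (-103920/59707 - 173916*I*√166358/914969) = -999525/59707 - 173916*I*√166358/914969 ≈ -16.741 - 77.527*I)
(-235357 - 1*40785)/(-346166) + T = (-235357 - 1*40785)/(-346166) + (-999525/59707 - 173916*I*√166358/914969) = (-235357 - 40785)*(-1/346166) + (-999525/59707 - 173916*I*√166358/914969) = -276142*(-1/346166) + (-999525/59707 - 173916*I*√166358/914969) = 138071/173083 + (-999525/59707 - 173916*I*√166358/914969) = -164756980378/10334266681 - 173916*I*√166358/914969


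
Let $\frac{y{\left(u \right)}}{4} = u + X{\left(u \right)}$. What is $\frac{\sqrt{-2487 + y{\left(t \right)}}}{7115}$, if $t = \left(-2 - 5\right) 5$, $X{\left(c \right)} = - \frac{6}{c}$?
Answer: $\frac{i \sqrt{3217235}}{249025} \approx 0.0072028 i$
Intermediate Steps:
$t = -35$ ($t = \left(-7\right) 5 = -35$)
$y{\left(u \right)} = - \frac{24}{u} + 4 u$ ($y{\left(u \right)} = 4 \left(u - \frac{6}{u}\right) = - \frac{24}{u} + 4 u$)
$\frac{\sqrt{-2487 + y{\left(t \right)}}}{7115} = \frac{\sqrt{-2487 + \left(- \frac{24}{-35} + 4 \left(-35\right)\right)}}{7115} = \sqrt{-2487 - \frac{4876}{35}} \cdot \frac{1}{7115} = \sqrt{- \frac{91921}{35}} \cdot \frac{1}{7115} = \frac{i \sqrt{3217235}}{35} \cdot \frac{1}{7115} = \frac{i \sqrt{3217235}}{249025}$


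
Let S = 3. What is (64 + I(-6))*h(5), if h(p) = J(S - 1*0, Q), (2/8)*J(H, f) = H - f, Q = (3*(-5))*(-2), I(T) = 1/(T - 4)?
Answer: -34506/5 ≈ -6901.2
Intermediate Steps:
I(T) = 1/(-4 + T)
Q = 30 (Q = -15*(-2) = 30)
J(H, f) = -4*f + 4*H (J(H, f) = 4*(H - f) = -4*f + 4*H)
h(p) = -108 (h(p) = -4*30 + 4*(3 - 1*0) = -120 + 4*(3 + 0) = -120 + 4*3 = -120 + 12 = -108)
(64 + I(-6))*h(5) = (64 + 1/(-4 - 6))*(-108) = (64 + 1/(-10))*(-108) = (64 - ⅒)*(-108) = (639/10)*(-108) = -34506/5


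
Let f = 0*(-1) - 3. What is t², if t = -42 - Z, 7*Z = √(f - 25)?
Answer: 12344/7 + 24*I*√7 ≈ 1763.4 + 63.498*I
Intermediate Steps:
f = -3 (f = 0 - 3 = -3)
Z = 2*I*√7/7 (Z = √(-3 - 25)/7 = √(-28)/7 = (2*I*√7)/7 = 2*I*√7/7 ≈ 0.75593*I)
t = -42 - 2*I*√7/7 ≈ -42.0 - 0.75593*I
t² = (-42 - 2*I*√7/7)²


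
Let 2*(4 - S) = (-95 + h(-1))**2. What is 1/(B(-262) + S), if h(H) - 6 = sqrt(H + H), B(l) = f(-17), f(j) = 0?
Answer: -15822/62647289 - 356*I*sqrt(2)/62647289 ≈ -0.00025256 - 8.0364e-6*I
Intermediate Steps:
B(l) = 0
h(H) = 6 + sqrt(2)*sqrt(H) (h(H) = 6 + sqrt(H + H) = 6 + sqrt(2*H) = 6 + sqrt(2)*sqrt(H))
S = 4 - (-89 + I*sqrt(2))**2/2 (S = 4 - (-95 + (6 + sqrt(2)*sqrt(-1)))**2/2 = 4 - (-95 + (6 + sqrt(2)*I))**2/2 = 4 - (-95 + (6 + I*sqrt(2)))**2/2 = 4 - (-89 + I*sqrt(2))**2/2 ≈ -3955.5 + 125.86*I)
1/(B(-262) + S) = 1/(0 + (-7911/2 + 89*I*sqrt(2))) = 1/(-7911/2 + 89*I*sqrt(2))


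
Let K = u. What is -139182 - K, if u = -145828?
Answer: 6646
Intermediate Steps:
K = -145828
-139182 - K = -139182 - 1*(-145828) = -139182 + 145828 = 6646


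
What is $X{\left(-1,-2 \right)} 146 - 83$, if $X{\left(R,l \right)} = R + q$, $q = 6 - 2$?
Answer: $355$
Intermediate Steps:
$q = 4$ ($q = 6 - 2 = 4$)
$X{\left(R,l \right)} = 4 + R$ ($X{\left(R,l \right)} = R + 4 = 4 + R$)
$X{\left(-1,-2 \right)} 146 - 83 = \left(4 - 1\right) 146 - 83 = 3 \cdot 146 - 83 = 438 - 83 = 355$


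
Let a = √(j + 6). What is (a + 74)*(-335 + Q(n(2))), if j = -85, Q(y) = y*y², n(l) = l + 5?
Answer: 592 + 8*I*√79 ≈ 592.0 + 71.106*I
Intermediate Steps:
n(l) = 5 + l
Q(y) = y³
a = I*√79 (a = √(-85 + 6) = √(-79) = I*√79 ≈ 8.8882*I)
(a + 74)*(-335 + Q(n(2))) = (I*√79 + 74)*(-335 + (5 + 2)³) = (74 + I*√79)*(-335 + 7³) = (74 + I*√79)*(-335 + 343) = (74 + I*√79)*8 = 592 + 8*I*√79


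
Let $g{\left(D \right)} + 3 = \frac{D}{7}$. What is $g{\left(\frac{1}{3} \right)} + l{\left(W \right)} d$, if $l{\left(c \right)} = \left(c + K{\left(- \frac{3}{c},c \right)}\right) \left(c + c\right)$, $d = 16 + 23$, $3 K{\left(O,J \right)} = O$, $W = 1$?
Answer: $- \frac{62}{21} \approx -2.9524$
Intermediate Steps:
$K{\left(O,J \right)} = \frac{O}{3}$
$d = 39$
$l{\left(c \right)} = 2 c \left(c - \frac{1}{c}\right)$ ($l{\left(c \right)} = \left(c + \frac{\left(-3\right) \frac{1}{c}}{3}\right) \left(c + c\right) = \left(c - \frac{1}{c}\right) 2 c = 2 c \left(c - \frac{1}{c}\right)$)
$g{\left(D \right)} = -3 + \frac{D}{7}$
$g{\left(\frac{1}{3} \right)} + l{\left(W \right)} d = \left(-3 + \frac{1}{7 \cdot 3}\right) + \left(-2 + 2 \cdot 1^{2}\right) 39 = \left(-3 + \frac{1}{7} \cdot \frac{1}{3}\right) + \left(-2 + 2 \cdot 1\right) 39 = \left(-3 + \frac{1}{21}\right) + \left(-2 + 2\right) 39 = - \frac{62}{21} + 0 \cdot 39 = - \frac{62}{21} + 0 = - \frac{62}{21}$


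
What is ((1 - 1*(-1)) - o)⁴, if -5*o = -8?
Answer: 16/625 ≈ 0.025600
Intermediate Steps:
o = 8/5 (o = -⅕*(-8) = 8/5 ≈ 1.6000)
((1 - 1*(-1)) - o)⁴ = ((1 - 1*(-1)) - 1*8/5)⁴ = ((1 + 1) - 8/5)⁴ = (2 - 8/5)⁴ = (⅖)⁴ = 16/625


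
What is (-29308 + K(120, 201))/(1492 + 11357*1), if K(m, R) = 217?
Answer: -9697/4283 ≈ -2.2641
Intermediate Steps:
(-29308 + K(120, 201))/(1492 + 11357*1) = (-29308 + 217)/(1492 + 11357*1) = -29091/(1492 + 11357) = -29091/12849 = -29091*1/12849 = -9697/4283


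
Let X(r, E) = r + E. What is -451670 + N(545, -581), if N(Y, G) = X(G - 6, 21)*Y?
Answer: -760140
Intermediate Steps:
X(r, E) = E + r
N(Y, G) = Y*(15 + G) (N(Y, G) = (21 + (G - 6))*Y = (21 + (-6 + G))*Y = (15 + G)*Y = Y*(15 + G))
-451670 + N(545, -581) = -451670 + 545*(15 - 581) = -451670 + 545*(-566) = -451670 - 308470 = -760140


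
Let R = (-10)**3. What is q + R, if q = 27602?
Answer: 26602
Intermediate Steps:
R = -1000
q + R = 27602 - 1000 = 26602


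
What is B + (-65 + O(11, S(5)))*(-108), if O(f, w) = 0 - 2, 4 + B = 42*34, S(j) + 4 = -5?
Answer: 8660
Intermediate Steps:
S(j) = -9 (S(j) = -4 - 5 = -9)
B = 1424 (B = -4 + 42*34 = -4 + 1428 = 1424)
O(f, w) = -2
B + (-65 + O(11, S(5)))*(-108) = 1424 + (-65 - 2)*(-108) = 1424 - 67*(-108) = 1424 + 7236 = 8660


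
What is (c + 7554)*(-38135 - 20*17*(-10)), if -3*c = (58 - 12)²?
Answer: -713665310/3 ≈ -2.3789e+8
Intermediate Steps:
c = -2116/3 (c = -(58 - 12)²/3 = -⅓*46² = -⅓*2116 = -2116/3 ≈ -705.33)
(c + 7554)*(-38135 - 20*17*(-10)) = (-2116/3 + 7554)*(-38135 - 20*17*(-10)) = 20546*(-38135 - 340*(-10))/3 = 20546*(-38135 + 3400)/3 = (20546/3)*(-34735) = -713665310/3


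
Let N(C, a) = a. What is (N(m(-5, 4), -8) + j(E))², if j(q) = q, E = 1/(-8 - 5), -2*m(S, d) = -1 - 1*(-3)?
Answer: 11025/169 ≈ 65.237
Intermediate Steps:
m(S, d) = -1 (m(S, d) = -(-1 - 1*(-3))/2 = -(-1 + 3)/2 = -½*2 = -1)
E = -1/13 (E = 1/(-13) = -1/13 ≈ -0.076923)
(N(m(-5, 4), -8) + j(E))² = (-8 - 1/13)² = (-105/13)² = 11025/169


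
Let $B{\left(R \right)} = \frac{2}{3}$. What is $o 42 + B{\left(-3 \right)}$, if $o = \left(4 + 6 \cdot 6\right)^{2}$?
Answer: $\frac{201602}{3} \approx 67201.0$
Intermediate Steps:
$B{\left(R \right)} = \frac{2}{3}$ ($B{\left(R \right)} = 2 \cdot \frac{1}{3} = \frac{2}{3}$)
$o = 1600$ ($o = \left(4 + 36\right)^{2} = 40^{2} = 1600$)
$o 42 + B{\left(-3 \right)} = 1600 \cdot 42 + \frac{2}{3} = 67200 + \frac{2}{3} = \frac{201602}{3}$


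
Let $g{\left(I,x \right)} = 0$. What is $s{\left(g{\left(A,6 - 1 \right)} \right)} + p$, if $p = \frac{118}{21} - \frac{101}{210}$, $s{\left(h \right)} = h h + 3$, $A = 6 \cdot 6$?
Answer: $\frac{1709}{210} \approx 8.1381$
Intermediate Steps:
$A = 36$
$s{\left(h \right)} = 3 + h^{2}$ ($s{\left(h \right)} = h^{2} + 3 = 3 + h^{2}$)
$p = \frac{1079}{210}$ ($p = 118 \cdot \frac{1}{21} - \frac{101}{210} = \frac{118}{21} - \frac{101}{210} = \frac{1079}{210} \approx 5.1381$)
$s{\left(g{\left(A,6 - 1 \right)} \right)} + p = \left(3 + 0^{2}\right) + \frac{1079}{210} = \left(3 + 0\right) + \frac{1079}{210} = 3 + \frac{1079}{210} = \frac{1709}{210}$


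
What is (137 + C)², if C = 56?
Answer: 37249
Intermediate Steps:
(137 + C)² = (137 + 56)² = 193² = 37249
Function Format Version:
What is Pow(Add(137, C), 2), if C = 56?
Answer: 37249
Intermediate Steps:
Pow(Add(137, C), 2) = Pow(Add(137, 56), 2) = Pow(193, 2) = 37249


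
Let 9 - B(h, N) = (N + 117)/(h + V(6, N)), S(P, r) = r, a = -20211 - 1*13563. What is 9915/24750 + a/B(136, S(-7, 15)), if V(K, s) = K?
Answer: -1318748449/315150 ≈ -4184.5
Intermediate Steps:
a = -33774 (a = -20211 - 13563 = -33774)
B(h, N) = 9 - (117 + N)/(6 + h) (B(h, N) = 9 - (N + 117)/(h + 6) = 9 - (117 + N)/(6 + h))
9915/24750 + a/B(136, S(-7, 15)) = 9915/24750 - 33774*(6 + 136)/(-63 - 1*15 + 9*136) = 9915*(1/24750) - 33774*142/(-63 - 15 + 1224) = 661/1650 - 33774/((1/142)*1146) = 661/1650 - 33774/573/71 = 661/1650 - 33774*71/573 = 661/1650 - 799318/191 = -1318748449/315150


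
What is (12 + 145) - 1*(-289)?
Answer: 446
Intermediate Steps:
(12 + 145) - 1*(-289) = 157 + 289 = 446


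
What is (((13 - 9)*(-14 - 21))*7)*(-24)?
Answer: 23520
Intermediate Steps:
(((13 - 9)*(-14 - 21))*7)*(-24) = ((4*(-35))*7)*(-24) = -140*7*(-24) = -980*(-24) = 23520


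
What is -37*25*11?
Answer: -10175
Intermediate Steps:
-37*25*11 = -925*11 = -10175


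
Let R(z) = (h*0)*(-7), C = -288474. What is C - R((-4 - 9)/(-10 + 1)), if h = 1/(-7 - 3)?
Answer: -288474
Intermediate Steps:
h = -⅒ (h = 1/(-10) = -⅒ ≈ -0.10000)
R(z) = 0 (R(z) = -⅒*0*(-7) = 0*(-7) = 0)
C - R((-4 - 9)/(-10 + 1)) = -288474 - 1*0 = -288474 + 0 = -288474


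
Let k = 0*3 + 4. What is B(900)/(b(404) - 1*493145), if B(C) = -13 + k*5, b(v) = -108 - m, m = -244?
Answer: -7/493009 ≈ -1.4199e-5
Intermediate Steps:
k = 4 (k = 0 + 4 = 4)
b(v) = 136 (b(v) = -108 - 1*(-244) = -108 + 244 = 136)
B(C) = 7 (B(C) = -13 + 4*5 = -13 + 20 = 7)
B(900)/(b(404) - 1*493145) = 7/(136 - 1*493145) = 7/(136 - 493145) = 7/(-493009) = 7*(-1/493009) = -7/493009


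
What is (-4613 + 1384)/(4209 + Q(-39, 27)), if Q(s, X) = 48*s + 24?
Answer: -3229/2361 ≈ -1.3676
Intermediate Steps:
Q(s, X) = 24 + 48*s
(-4613 + 1384)/(4209 + Q(-39, 27)) = (-4613 + 1384)/(4209 + (24 + 48*(-39))) = -3229/(4209 + (24 - 1872)) = -3229/(4209 - 1848) = -3229/2361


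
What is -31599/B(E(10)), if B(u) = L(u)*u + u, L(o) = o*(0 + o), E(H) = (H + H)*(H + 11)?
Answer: -10533/24696140 ≈ -0.00042650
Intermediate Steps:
E(H) = 2*H*(11 + H) (E(H) = (2*H)*(11 + H) = 2*H*(11 + H))
L(o) = o² (L(o) = o*o = o²)
B(u) = u + u³ (B(u) = u²*u + u = u³ + u = u + u³)
-31599/B(E(10)) = -31599/(2*10*(11 + 10) + (2*10*(11 + 10))³) = -31599/(2*10*21 + (2*10*21)³) = -31599/(420 + 420³) = -31599/(420 + 74088000) = -31599/74088420 = -31599*1/74088420 = -10533/24696140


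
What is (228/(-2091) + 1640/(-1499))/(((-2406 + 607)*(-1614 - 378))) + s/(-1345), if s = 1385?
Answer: -37040495498183/35970722167902 ≈ -1.0297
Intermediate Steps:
(228/(-2091) + 1640/(-1499))/(((-2406 + 607)*(-1614 - 378))) + s/(-1345) = (228/(-2091) + 1640/(-1499))/(((-2406 + 607)*(-1614 - 378))) + 1385/(-1345) = (228*(-1/2091) + 1640*(-1/1499))/((-1799*(-1992))) + 1385*(-1/1345) = (-76/697 - 1640/1499)/3583608 - 277/269 = -1257004/1044803*1/3583608 - 277/269 = -44893/133720156758 - 277/269 = -37040495498183/35970722167902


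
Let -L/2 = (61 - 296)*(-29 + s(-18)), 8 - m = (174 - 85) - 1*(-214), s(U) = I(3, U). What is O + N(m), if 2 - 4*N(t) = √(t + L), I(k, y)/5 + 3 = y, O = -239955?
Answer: -479909/2 - 5*I*√2531/4 ≈ -2.3995e+5 - 62.886*I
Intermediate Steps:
I(k, y) = -15 + 5*y
s(U) = -15 + 5*U
m = -295 (m = 8 - ((174 - 85) - 1*(-214)) = 8 - (89 + 214) = 8 - 1*303 = 8 - 303 = -295)
L = -62980 (L = -2*(61 - 296)*(-29 + (-15 + 5*(-18))) = -(-470)*(-29 + (-15 - 90)) = -(-470)*(-29 - 105) = -(-470)*(-134) = -2*31490 = -62980)
N(t) = ½ - √(-62980 + t)/4 (N(t) = ½ - √(t - 62980)/4 = ½ - √(-62980 + t)/4)
O + N(m) = -239955 + (½ - √(-62980 - 295)/4) = -239955 + (½ - 5*I*√2531/4) = -479909/2 - 5*I*√2531/4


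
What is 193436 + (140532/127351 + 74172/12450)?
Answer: 1043223920238/5392925 ≈ 1.9344e+5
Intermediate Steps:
193436 + (140532/127351 + 74172/12450) = 193436 + (140532*(1/127351) + 74172*(1/12450)) = 193436 + (2868/2599 + 12362/2075) = 193436 + 38079938/5392925 = 1043223920238/5392925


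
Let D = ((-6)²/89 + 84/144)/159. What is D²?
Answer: 1113025/28836115344 ≈ 3.8598e-5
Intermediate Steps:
D = 1055/169812 (D = (36*(1/89) + 84*(1/144))*(1/159) = (36/89 + 7/12)*(1/159) = (1055/1068)*(1/159) = 1055/169812 ≈ 0.0062128)
D² = (1055/169812)² = 1113025/28836115344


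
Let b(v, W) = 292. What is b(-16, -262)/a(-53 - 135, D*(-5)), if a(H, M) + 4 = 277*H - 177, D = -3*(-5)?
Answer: -292/52257 ≈ -0.0055878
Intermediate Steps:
D = 15
a(H, M) = -181 + 277*H (a(H, M) = -4 + (277*H - 177) = -4 + (-177 + 277*H) = -181 + 277*H)
b(-16, -262)/a(-53 - 135, D*(-5)) = 292/(-181 + 277*(-53 - 135)) = 292/(-181 + 277*(-188)) = 292/(-181 - 52076) = 292/(-52257) = 292*(-1/52257) = -292/52257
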